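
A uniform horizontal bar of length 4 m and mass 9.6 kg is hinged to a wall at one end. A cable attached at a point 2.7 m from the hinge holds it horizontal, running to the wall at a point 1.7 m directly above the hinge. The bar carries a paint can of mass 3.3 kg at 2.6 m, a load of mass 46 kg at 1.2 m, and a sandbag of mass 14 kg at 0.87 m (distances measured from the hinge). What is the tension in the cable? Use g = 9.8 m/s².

Take moments about the hinge.
Beam weight: 9.6 × 9.8 = 94.08 N down at 2 m → arm 2 m, τ = 94.08 × 2 = 188.2 N·m clockwise.
Paint can: 3.3 × 9.8 = 32.34 N down at 2.6 m → arm 2.6 m, τ = 32.34 × 2.6 = 84.08 N·m clockwise.
Load: 46 × 9.8 = 450.8 N down at 1.2 m → arm 1.2 m, τ = 450.8 × 1.2 = 541 N·m clockwise.
Sandbag: 14 × 9.8 = 137.2 N down at 0.87 m → arm 0.87 m, τ = 137.2 × 0.87 = 119.4 N·m clockwise.
Total clockwise load moment = 932.7 N·m.
The cable tension T acts at 2.7 m; only its component perpendicular to the bar, T sinθ, produces torque. sinθ = h/√(h²+d²) = 1.7/√(1.7²+2.7²) = 0.5328.
Setting net torque to zero: T × 2.7 × 0.5328 = 932.7 → T = 932.7 / 1.439 = 648 N.

T ≈ 648 N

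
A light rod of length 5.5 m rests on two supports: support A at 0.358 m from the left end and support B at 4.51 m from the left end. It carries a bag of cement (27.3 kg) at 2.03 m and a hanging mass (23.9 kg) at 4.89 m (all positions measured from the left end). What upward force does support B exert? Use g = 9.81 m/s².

Taking torques about support A:
Bag of cement: 27.3 × 9.81 = 267.8 N down at 2.03 m → arm 1.672 m, τ = 267.8 × 1.672 = 447.8 N·m clockwise.
Hanging mass: 23.9 × 9.81 = 234.5 N down at 4.89 m → arm 4.532 m, τ = 234.5 × 4.532 = 1063 N·m clockwise.
Net load moment about support A = 1511 N·m clockwise.
Reaction R at support B is upward at 4.51 m, arm 4.152 m → moment R × 4.152 counterclockwise.
Setting net torque to zero: R × 4.152 = 1511 → R = 364 N.

R_B ≈ 364 N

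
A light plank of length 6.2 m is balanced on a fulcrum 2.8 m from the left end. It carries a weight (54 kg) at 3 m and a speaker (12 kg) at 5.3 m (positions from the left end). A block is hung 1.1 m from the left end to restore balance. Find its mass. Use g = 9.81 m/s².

m ≈ 24 kg

About the fulcrum (at 2.8 m from the left end):
Weight: 54 × 9.81 = 529.7 N down at 3 m → arm 0.2 m, τ = 529.7 × 0.2 = 105.9 N·m clockwise.
Speaker: 12 × 9.81 = 117.7 N down at 5.3 m → arm 2.5 m, τ = 117.7 × 2.5 = 294.2 N·m clockwise.
Net moment of known loads = 400.1 N·m clockwise.
An unknown mass m at 1.1 m has arm 1.7 m; its moment is m·g·1.7 counterclockwise.
For rotational equilibrium, m × 9.81 × 1.7 = 400.1, so m = 400.1 / (9.81 × 1.7) = 24 kg.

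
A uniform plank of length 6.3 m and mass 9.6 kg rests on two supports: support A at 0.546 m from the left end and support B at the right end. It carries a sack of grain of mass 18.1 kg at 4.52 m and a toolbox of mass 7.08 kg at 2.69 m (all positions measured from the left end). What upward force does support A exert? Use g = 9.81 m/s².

Take moments about support B.
Beam weight: 9.6 × 9.81 = 94.18 N down at 3.15 m → arm 3.15 m, τ = 94.18 × 3.15 = 296.7 N·m counterclockwise.
Sack of grain: 18.1 × 9.81 = 177.6 N down at 4.52 m → arm 1.78 m, τ = 177.6 × 1.78 = 316.1 N·m counterclockwise.
Toolbox: 7.08 × 9.81 = 69.45 N down at 2.69 m → arm 3.61 m, τ = 69.45 × 3.61 = 250.7 N·m counterclockwise.
Net load moment about support B = 863.5 N·m counterclockwise.
Reaction R at support A is upward at 0.546 m, arm 5.754 m → moment R × 5.754 clockwise.
Στ = 0 ⇒ R × 5.754 = 863.5 ⇒ R = 150 N.

R_A ≈ 150 N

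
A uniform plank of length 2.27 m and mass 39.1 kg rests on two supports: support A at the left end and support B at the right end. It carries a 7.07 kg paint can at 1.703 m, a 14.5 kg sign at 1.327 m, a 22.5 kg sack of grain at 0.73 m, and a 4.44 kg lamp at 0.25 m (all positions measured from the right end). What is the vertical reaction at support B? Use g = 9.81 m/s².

R_B ≈ 457 N

Sum moments about support A (its reaction then has zero moment arm).
Beam weight: 39.1 × 9.81 = 383.6 N down at 1.135 m → arm 1.135 m, τ = 383.6 × 1.135 = 435.4 N·m clockwise.
Paint can: 7.07 × 9.81 = 69.36 N down at 1.703 m → arm 0.567 m, τ = 69.36 × 0.567 = 39.33 N·m clockwise.
Sign: 14.5 × 9.81 = 142.2 N down at 1.327 m → arm 0.943 m, τ = 142.2 × 0.943 = 134.1 N·m clockwise.
Sack of grain: 22.5 × 9.81 = 220.7 N down at 0.73 m → arm 1.54 m, τ = 220.7 × 1.54 = 339.9 N·m clockwise.
Lamp: 4.44 × 9.81 = 43.56 N down at 0.25 m → arm 2.02 m, τ = 43.56 × 2.02 = 87.99 N·m clockwise.
Net load moment about support A = 1037 N·m clockwise.
Reaction R at support B is upward at 0 m, arm 2.27 m → moment R × 2.27 counterclockwise.
Balancing moments: R × 2.27 = 1037, giving R = 457 N.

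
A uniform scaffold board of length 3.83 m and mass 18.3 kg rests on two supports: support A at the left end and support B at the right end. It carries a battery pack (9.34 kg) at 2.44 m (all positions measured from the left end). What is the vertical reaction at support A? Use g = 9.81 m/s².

R_A ≈ 123 N

Sum moments about support B (its reaction then has zero moment arm).
Beam weight: 18.3 × 9.81 = 179.5 N down at 1.915 m → arm 1.915 m, τ = 179.5 × 1.915 = 343.7 N·m counterclockwise.
Battery pack: 9.34 × 9.81 = 91.63 N down at 2.44 m → arm 1.39 m, τ = 91.63 × 1.39 = 127.4 N·m counterclockwise.
Net load moment about support B = 471.1 N·m counterclockwise.
Reaction R at support A is upward at 0 m, arm 3.83 m → moment R × 3.83 clockwise.
For rotational equilibrium, R × 3.83 = 471.1, so R = 123 N.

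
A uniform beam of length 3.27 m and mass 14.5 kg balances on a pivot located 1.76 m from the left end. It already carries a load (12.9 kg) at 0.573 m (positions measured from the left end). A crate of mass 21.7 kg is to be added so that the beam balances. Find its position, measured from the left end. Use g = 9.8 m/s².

x ≈ 2.55 m from the left end

Take moments about the pivot (at 1.76 m from the left end).
Beam weight: 14.5 × 9.8 = 142.1 N down at 1.635 m → arm 0.125 m, τ = 142.1 × 0.125 = 17.76 N·m counterclockwise.
Load: 12.9 × 9.8 = 126.4 N down at 0.573 m → arm 1.187 m, τ = 126.4 × 1.187 = 150 N·m counterclockwise.
Net moment of existing loads = 167.8 N·m counterclockwise.
The crate weighs 21.7 × 9.8 = 212.7 N and must supply an equal clockwise moment, so its lever arm about the pivot is 167.8 / 212.7 = 0.789 m.
That puts it at 1.76 + 0.789 = 2.55 m from the left end.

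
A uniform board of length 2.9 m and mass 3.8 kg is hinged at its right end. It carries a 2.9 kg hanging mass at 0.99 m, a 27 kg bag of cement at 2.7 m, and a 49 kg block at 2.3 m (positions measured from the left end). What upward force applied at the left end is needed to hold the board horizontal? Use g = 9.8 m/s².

Taking torques about the right end:
Beam weight: 3.8 × 9.8 = 37.24 N down at 1.45 m → arm 1.45 m, τ = 37.24 × 1.45 = 54 N·m counterclockwise.
Hanging mass: 2.9 × 9.8 = 28.42 N down at 0.99 m → arm 1.91 m, τ = 28.42 × 1.91 = 54.28 N·m counterclockwise.
Bag of cement: 27 × 9.8 = 264.6 N down at 2.7 m → arm 0.2 m, τ = 264.6 × 0.2 = 52.92 N·m counterclockwise.
Block: 49 × 9.8 = 480.2 N down at 2.3 m → arm 0.6 m, τ = 480.2 × 0.6 = 288.1 N·m counterclockwise.
Net moment of the loads = 449.3 N·m counterclockwise.
The upward force F acts at the left end, arm 2.9 m, giving F × 2.9 clockwise.
Setting net torque to zero: F × 2.9 = 449.3 → F = 449.3 / 2.9 = 155 N.

F ≈ 155 N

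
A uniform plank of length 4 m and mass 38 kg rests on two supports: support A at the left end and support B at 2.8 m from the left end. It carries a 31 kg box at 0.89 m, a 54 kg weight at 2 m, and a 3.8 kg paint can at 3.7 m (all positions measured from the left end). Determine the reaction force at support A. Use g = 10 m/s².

R_A ≈ 462 N

Take moments about support B.
Beam weight: 38 × 10 = 380 N down at 2 m → arm 0.8 m, τ = 380 × 0.8 = 304 N·m counterclockwise.
Box: 31 × 10 = 310 N down at 0.89 m → arm 1.91 m, τ = 310 × 1.91 = 592.1 N·m counterclockwise.
Weight: 54 × 10 = 540 N down at 2 m → arm 0.8 m, τ = 540 × 0.8 = 432 N·m counterclockwise.
Paint can: 3.8 × 10 = 38 N down at 3.7 m → arm 0.9 m, τ = 38 × 0.9 = 34.2 N·m clockwise.
Net load moment about support B = 1294 N·m counterclockwise.
Reaction R at support A is upward at 0 m, arm 2.8 m → moment R × 2.8 clockwise.
Setting net torque to zero: R × 2.8 = 1294 → R = 462 N.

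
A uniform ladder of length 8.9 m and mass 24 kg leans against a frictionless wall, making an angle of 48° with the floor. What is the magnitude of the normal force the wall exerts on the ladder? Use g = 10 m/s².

Sum moments about the foot of the ladder (the floor normal and friction both act there and drop out).
Ladder weight 24×10 = 240 N acts at 4.45 m along the ladder; its horizontal arm is 4.45·cos48° = 2.978 m → τ = 714.7 N·m clockwise.
Wall normal N acts horizontally at the top; its moment arm is the height L sinθ = 8.9·sin48° = 6.614 m, counterclockwise.
For rotational equilibrium, N × 6.614 = 714.7, so N = 108 N.

N_wall ≈ 108 N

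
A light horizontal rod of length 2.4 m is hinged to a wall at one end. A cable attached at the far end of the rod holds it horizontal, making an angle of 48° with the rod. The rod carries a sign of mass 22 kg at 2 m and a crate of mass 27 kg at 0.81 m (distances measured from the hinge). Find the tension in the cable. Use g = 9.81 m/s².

T ≈ 362 N

Choose the hinge as the axis so the unknown hinge reaction has zero arm there.
Sign: 22 × 9.81 = 215.8 N down at 2 m → arm 2 m, τ = 215.8 × 2 = 431.6 N·m clockwise.
Crate: 27 × 9.81 = 264.9 N down at 0.81 m → arm 0.81 m, τ = 264.9 × 0.81 = 214.6 N·m clockwise.
Total clockwise load moment = 646.2 N·m.
The cable tension T acts at 2.4 m; only its component perpendicular to the rod, T sinθ, produces torque. sin 48° = 0.7431.
Στ = 0 ⇒ T × 2.4 × 0.7431 = 646.2 ⇒ T = 646.2 / 1.783 = 362 N.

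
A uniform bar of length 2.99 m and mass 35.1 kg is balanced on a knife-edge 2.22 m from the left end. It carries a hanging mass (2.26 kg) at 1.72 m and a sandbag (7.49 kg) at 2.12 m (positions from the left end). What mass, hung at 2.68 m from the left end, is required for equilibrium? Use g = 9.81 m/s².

m ≈ 59.4 kg

Sum moments about the knife-edge (at 2.22 m from the left end) (the support reaction has zero arm there).
Beam weight: 35.1 × 9.81 = 344.3 N down at 1.495 m → arm 0.725 m, τ = 344.3 × 0.725 = 249.6 N·m counterclockwise.
Hanging mass: 2.26 × 9.81 = 22.17 N down at 1.72 m → arm 0.5 m, τ = 22.17 × 0.5 = 11.09 N·m counterclockwise.
Sandbag: 7.49 × 9.81 = 73.48 N down at 2.12 m → arm 0.1 m, τ = 73.48 × 0.1 = 7.348 N·m counterclockwise.
Net moment of known loads = 268 N·m counterclockwise.
An unknown mass m at 2.68 m has arm 0.46 m; its moment is m·g·0.46 clockwise.
For rotational equilibrium, m × 9.81 × 0.46 = 268, so m = 268 / (9.81 × 0.46) = 59.4 kg.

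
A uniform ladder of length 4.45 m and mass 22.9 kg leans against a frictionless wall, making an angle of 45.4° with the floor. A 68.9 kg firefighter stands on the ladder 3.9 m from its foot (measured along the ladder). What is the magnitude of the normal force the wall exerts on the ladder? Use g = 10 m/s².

N_wall ≈ 708 N

Taking torques about the foot of the ladder:
Ladder weight 22.9×10 = 229 N acts at 2.225 m along the ladder; its horizontal arm is 2.225·cos45.4° = 1.562 m → τ = 357.7 N·m clockwise.
Firefighter: 68.9×10 = 689 N at 3.9 m → arm 2.738 m → τ = 1886 N·m clockwise.
Wall normal N acts horizontally at the top; its moment arm is the height L sinθ = 4.45·sin45.4° = 3.169 m, counterclockwise.
Setting net torque to zero: N × 3.169 = 2244 → N = 708 N.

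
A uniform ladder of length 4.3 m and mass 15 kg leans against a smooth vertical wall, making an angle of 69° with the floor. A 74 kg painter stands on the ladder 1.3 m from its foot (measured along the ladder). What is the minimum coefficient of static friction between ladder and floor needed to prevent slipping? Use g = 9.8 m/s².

Sum moments about the foot of the ladder (the floor normal and friction both act there and drop out).
Ladder weight 15×9.8 = 147 N acts at 2.15 m along the ladder; its horizontal arm is 2.15·cos69° = 0.7705 m → τ = 113.3 N·m clockwise.
Painter: 74×9.8 = 725.2 N at 1.3 m → arm 0.4659 m → τ = 337.9 N·m clockwise.
Wall normal N acts horizontally at the top; its moment arm is the height L sinθ = 4.3·sin69° = 4.014 m, counterclockwise.
Balancing moments: N × 4.014 = 451.2, giving N = 112.4 N.
ΣFx = 0 ⇒ f = N_wall = 112.4 N. ΣFy = 0 ⇒ N_floor = 872.2 N.
μ_min = f / N_floor = 112.4 / 872.2 = 0.129.

μ_min ≈ 0.129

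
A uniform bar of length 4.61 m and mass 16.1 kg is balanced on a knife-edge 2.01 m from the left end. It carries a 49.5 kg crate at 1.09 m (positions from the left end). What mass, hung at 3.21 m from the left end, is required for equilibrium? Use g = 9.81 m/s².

About the knife-edge (at 2.01 m from the left end):
Beam weight: 16.1 × 9.81 = 157.9 N down at 2.305 m → arm 0.295 m, τ = 157.9 × 0.295 = 46.58 N·m clockwise.
Crate: 49.5 × 9.81 = 485.6 N down at 1.09 m → arm 0.92 m, τ = 485.6 × 0.92 = 446.8 N·m counterclockwise.
Net moment of known loads = 400.2 N·m counterclockwise.
An unknown mass m at 3.21 m has arm 1.2 m; its moment is m·g·1.2 clockwise.
Στ = 0 ⇒ m × 9.81 × 1.2 = 400.2 ⇒ m = 400.2 / (9.81 × 1.2) = 34 kg.

m ≈ 34 kg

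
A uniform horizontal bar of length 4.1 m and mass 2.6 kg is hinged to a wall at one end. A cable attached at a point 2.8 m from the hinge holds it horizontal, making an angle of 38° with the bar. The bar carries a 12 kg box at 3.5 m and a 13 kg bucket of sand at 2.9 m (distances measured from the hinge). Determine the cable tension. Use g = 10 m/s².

About the hinge:
Beam weight: 2.6 × 10 = 26 N down at 2.05 m → arm 2.05 m, τ = 26 × 2.05 = 53.3 N·m clockwise.
Box: 12 × 10 = 120 N down at 3.5 m → arm 3.5 m, τ = 120 × 3.5 = 420 N·m clockwise.
Bucket of sand: 13 × 10 = 130 N down at 2.9 m → arm 2.9 m, τ = 130 × 2.9 = 377 N·m clockwise.
Total clockwise load moment = 850.3 N·m.
The cable tension T acts at 2.8 m; only its component perpendicular to the bar, T sinθ, produces torque. sin 38° = 0.6157.
Balancing moments: T × 2.8 × 0.6157 = 850.3, giving T = 850.3 / 1.724 = 493 N.

T ≈ 493 N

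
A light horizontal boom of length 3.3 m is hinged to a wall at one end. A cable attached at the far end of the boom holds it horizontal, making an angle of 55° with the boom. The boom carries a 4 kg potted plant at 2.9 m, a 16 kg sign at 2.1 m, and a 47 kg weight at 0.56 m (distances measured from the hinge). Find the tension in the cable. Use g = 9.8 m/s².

Take moments about the hinge.
Potted plant: 4 × 9.8 = 39.2 N down at 2.9 m → arm 2.9 m, τ = 39.2 × 2.9 = 113.7 N·m clockwise.
Sign: 16 × 9.8 = 156.8 N down at 2.1 m → arm 2.1 m, τ = 156.8 × 2.1 = 329.3 N·m clockwise.
Weight: 47 × 9.8 = 460.6 N down at 0.56 m → arm 0.56 m, τ = 460.6 × 0.56 = 257.9 N·m clockwise.
Total clockwise load moment = 700.9 N·m.
The cable tension T acts at 3.3 m; only its component perpendicular to the boom, T sinθ, produces torque. sin 55° = 0.8192.
Setting net torque to zero: T × 3.3 × 0.8192 = 700.9 → T = 700.9 / 2.703 = 259 N.

T ≈ 259 N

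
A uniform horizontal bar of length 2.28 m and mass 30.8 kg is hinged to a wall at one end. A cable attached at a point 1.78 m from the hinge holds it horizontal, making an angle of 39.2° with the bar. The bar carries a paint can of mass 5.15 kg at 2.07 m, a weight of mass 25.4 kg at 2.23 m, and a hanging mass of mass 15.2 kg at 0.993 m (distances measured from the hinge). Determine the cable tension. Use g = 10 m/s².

Taking torques about the hinge:
Beam weight: 30.8 × 10 = 308 N down at 1.14 m → arm 1.14 m, τ = 308 × 1.14 = 351.1 N·m clockwise.
Paint can: 5.15 × 10 = 51.5 N down at 2.07 m → arm 2.07 m, τ = 51.5 × 2.07 = 106.6 N·m clockwise.
Weight: 25.4 × 10 = 254 N down at 2.23 m → arm 2.23 m, τ = 254 × 2.23 = 566.4 N·m clockwise.
Hanging mass: 15.2 × 10 = 152 N down at 0.993 m → arm 0.993 m, τ = 152 × 0.993 = 150.9 N·m clockwise.
Total clockwise load moment = 1175 N·m.
The cable tension T acts at 1.78 m; only its component perpendicular to the bar, T sinθ, produces torque. sin 39.2° = 0.632.
For rotational equilibrium, T × 1.78 × 0.632 = 1175, so T = 1175 / 1.125 = 1040 N.

T ≈ 1040 N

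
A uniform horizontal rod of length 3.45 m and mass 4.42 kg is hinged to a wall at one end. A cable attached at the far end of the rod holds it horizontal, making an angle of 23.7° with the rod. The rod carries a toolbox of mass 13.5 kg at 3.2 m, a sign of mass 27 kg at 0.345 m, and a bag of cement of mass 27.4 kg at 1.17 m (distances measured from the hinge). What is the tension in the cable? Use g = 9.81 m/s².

Choose the hinge as the axis so the unknown hinge reaction has zero arm there.
Beam weight: 4.42 × 9.81 = 43.36 N down at 1.725 m → arm 1.725 m, τ = 43.36 × 1.725 = 74.8 N·m clockwise.
Toolbox: 13.5 × 9.81 = 132.4 N down at 3.2 m → arm 3.2 m, τ = 132.4 × 3.2 = 423.7 N·m clockwise.
Sign: 27 × 9.81 = 264.9 N down at 0.345 m → arm 0.345 m, τ = 264.9 × 0.345 = 91.39 N·m clockwise.
Bag of cement: 27.4 × 9.81 = 268.8 N down at 1.17 m → arm 1.17 m, τ = 268.8 × 1.17 = 314.5 N·m clockwise.
Total clockwise load moment = 904.4 N·m.
The cable tension T acts at 3.45 m; only its component perpendicular to the rod, T sinθ, produces torque. sin 23.7° = 0.4019.
For rotational equilibrium, T × 3.45 × 0.4019 = 904.4, so T = 904.4 / 1.387 = 652 N.

T ≈ 652 N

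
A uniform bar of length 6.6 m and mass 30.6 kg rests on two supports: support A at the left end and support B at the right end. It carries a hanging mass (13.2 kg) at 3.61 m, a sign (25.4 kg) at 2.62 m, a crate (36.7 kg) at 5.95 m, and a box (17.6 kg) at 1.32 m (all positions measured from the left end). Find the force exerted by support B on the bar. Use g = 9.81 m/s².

R_B ≈ 679 N

Choose support A as the axis so its reaction then has zero moment arm.
Beam weight: 30.6 × 9.81 = 300.2 N down at 3.3 m → arm 3.3 m, τ = 300.2 × 3.3 = 990.7 N·m clockwise.
Hanging mass: 13.2 × 9.81 = 129.5 N down at 3.61 m → arm 3.61 m, τ = 129.5 × 3.61 = 467.5 N·m clockwise.
Sign: 25.4 × 9.81 = 249.2 N down at 2.62 m → arm 2.62 m, τ = 249.2 × 2.62 = 652.9 N·m clockwise.
Crate: 36.7 × 9.81 = 360 N down at 5.95 m → arm 5.95 m, τ = 360 × 5.95 = 2142 N·m clockwise.
Box: 17.6 × 9.81 = 172.7 N down at 1.32 m → arm 1.32 m, τ = 172.7 × 1.32 = 228 N·m clockwise.
Net load moment about support A = 4481 N·m clockwise.
Reaction R at support B is upward at 6.6 m, arm 6.6 m → moment R × 6.6 counterclockwise.
For rotational equilibrium, R × 6.6 = 4481, so R = 679 N.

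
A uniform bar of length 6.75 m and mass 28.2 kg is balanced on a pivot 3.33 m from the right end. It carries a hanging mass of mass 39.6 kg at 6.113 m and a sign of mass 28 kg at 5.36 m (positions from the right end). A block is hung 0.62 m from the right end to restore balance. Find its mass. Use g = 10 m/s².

Take moments about the pivot (at 3.33 m from the right end).
Beam weight: 28.2 × 10 = 282 N down at 3.375 m → arm 0.045 m, τ = 282 × 0.045 = 12.69 N·m counterclockwise.
Hanging mass: 39.6 × 10 = 396 N down at 6.113 m → arm 2.783 m, τ = 396 × 2.783 = 1102 N·m counterclockwise.
Sign: 28 × 10 = 280 N down at 5.36 m → arm 2.03 m, τ = 280 × 2.03 = 568.4 N·m counterclockwise.
Net moment of known loads = 1683 N·m counterclockwise.
An unknown mass m at 0.62 m has arm 2.71 m; its moment is m·g·2.71 clockwise.
For rotational equilibrium, m × 10 × 2.71 = 1683, so m = 1683 / (10 × 2.71) = 62.1 kg.

m ≈ 62.1 kg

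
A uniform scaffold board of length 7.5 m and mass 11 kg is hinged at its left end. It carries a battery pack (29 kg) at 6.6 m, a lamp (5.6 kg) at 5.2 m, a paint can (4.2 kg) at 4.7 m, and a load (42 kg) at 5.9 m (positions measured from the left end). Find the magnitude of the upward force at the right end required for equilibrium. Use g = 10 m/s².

F ≈ 706 N

About the left end:
Beam weight: 11 × 10 = 110 N down at 3.75 m → arm 3.75 m, τ = 110 × 3.75 = 412.5 N·m clockwise.
Battery pack: 29 × 10 = 290 N down at 6.6 m → arm 6.6 m, τ = 290 × 6.6 = 1914 N·m clockwise.
Lamp: 5.6 × 10 = 56 N down at 5.2 m → arm 5.2 m, τ = 56 × 5.2 = 291.2 N·m clockwise.
Paint can: 4.2 × 10 = 42 N down at 4.7 m → arm 4.7 m, τ = 42 × 4.7 = 197.4 N·m clockwise.
Load: 42 × 10 = 420 N down at 5.9 m → arm 5.9 m, τ = 420 × 5.9 = 2478 N·m clockwise.
Net moment of the loads = 5293 N·m clockwise.
The upward force F acts at the right end, arm 7.5 m, giving F × 7.5 counterclockwise.
For rotational equilibrium, F × 7.5 = 5293, so F = 5293 / 7.5 = 706 N.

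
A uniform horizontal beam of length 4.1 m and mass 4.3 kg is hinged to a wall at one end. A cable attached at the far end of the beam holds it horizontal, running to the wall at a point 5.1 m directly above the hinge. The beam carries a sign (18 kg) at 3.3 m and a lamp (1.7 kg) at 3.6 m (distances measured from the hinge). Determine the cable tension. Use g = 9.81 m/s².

Sum moments about the hinge (the unknown hinge reaction has zero arm there).
Beam weight: 4.3 × 9.81 = 42.18 N down at 2.05 m → arm 2.05 m, τ = 42.18 × 2.05 = 86.47 N·m clockwise.
Sign: 18 × 9.81 = 176.6 N down at 3.3 m → arm 3.3 m, τ = 176.6 × 3.3 = 582.8 N·m clockwise.
Lamp: 1.7 × 9.81 = 16.68 N down at 3.6 m → arm 3.6 m, τ = 16.68 × 3.6 = 60.05 N·m clockwise.
Total clockwise load moment = 729.3 N·m.
The cable tension T acts at 4.1 m; only its component perpendicular to the beam, T sinθ, produces torque. sinθ = h/√(h²+d²) = 5.1/√(5.1²+4.1²) = 0.7794.
Setting net torque to zero: T × 4.1 × 0.7794 = 729.3 → T = 729.3 / 3.196 = 228 N.

T ≈ 228 N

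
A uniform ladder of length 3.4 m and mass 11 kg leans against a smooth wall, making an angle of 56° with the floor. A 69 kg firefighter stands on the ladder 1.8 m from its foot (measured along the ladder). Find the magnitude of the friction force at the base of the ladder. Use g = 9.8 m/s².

Take moments about the foot of the ladder.
Ladder weight 11×9.8 = 107.8 N acts at 1.7 m along the ladder; its horizontal arm is 1.7·cos56° = 0.9506 m → τ = 102.5 N·m clockwise.
Firefighter: 69×9.8 = 676.2 N at 1.8 m → arm 1.007 m → τ = 680.9 N·m clockwise.
Wall normal N acts horizontally at the top; its moment arm is the height L sinθ = 3.4·sin56° = 2.819 m, counterclockwise.
Setting net torque to zero: N × 2.819 = 783.4 → N = 278 N.
ΣFx = 0: friction at the foot balances the wall's push, so f = N_wall = 278 N.

f ≈ 278 N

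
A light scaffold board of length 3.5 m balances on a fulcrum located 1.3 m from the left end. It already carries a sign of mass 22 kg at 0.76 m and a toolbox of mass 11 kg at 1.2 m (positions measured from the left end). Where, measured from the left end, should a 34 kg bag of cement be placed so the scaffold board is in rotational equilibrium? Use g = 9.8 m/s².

Choose the fulcrum (at 1.3 m from the left end) as the axis so the support reaction has zero arm there.
Sign: 22 × 9.8 = 215.6 N down at 0.76 m → arm 0.54 m, τ = 215.6 × 0.54 = 116.4 N·m counterclockwise.
Toolbox: 11 × 9.8 = 107.8 N down at 1.2 m → arm 0.1 m, τ = 107.8 × 0.1 = 10.78 N·m counterclockwise.
Net moment of existing loads = 127.2 N·m counterclockwise.
The bag of cement weighs 34 × 9.8 = 333.2 N and must supply an equal clockwise moment, so its lever arm about the fulcrum is 127.2 / 333.2 = 0.382 m.
That puts it at 1.3 + 0.382 = 1.68 m from the left end.

x ≈ 1.68 m from the left end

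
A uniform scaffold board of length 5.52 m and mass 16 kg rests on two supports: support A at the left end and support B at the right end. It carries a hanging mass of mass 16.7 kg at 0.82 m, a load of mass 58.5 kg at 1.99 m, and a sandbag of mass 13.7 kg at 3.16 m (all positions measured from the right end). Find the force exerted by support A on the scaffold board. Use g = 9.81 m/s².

About support B:
Beam weight: 16 × 9.81 = 157 N down at 2.76 m → arm 2.76 m, τ = 157 × 2.76 = 433.3 N·m counterclockwise.
Hanging mass: 16.7 × 9.81 = 163.8 N down at 0.82 m → arm 0.82 m, τ = 163.8 × 0.82 = 134.3 N·m counterclockwise.
Load: 58.5 × 9.81 = 573.9 N down at 1.99 m → arm 1.99 m, τ = 573.9 × 1.99 = 1142 N·m counterclockwise.
Sandbag: 13.7 × 9.81 = 134.4 N down at 3.16 m → arm 3.16 m, τ = 134.4 × 3.16 = 424.7 N·m counterclockwise.
Net load moment about support B = 2134 N·m counterclockwise.
Reaction R at support A is upward at 5.52 m, arm 5.52 m → moment R × 5.52 clockwise.
Στ = 0 ⇒ R × 5.52 = 2134 ⇒ R = 387 N.

R_A ≈ 387 N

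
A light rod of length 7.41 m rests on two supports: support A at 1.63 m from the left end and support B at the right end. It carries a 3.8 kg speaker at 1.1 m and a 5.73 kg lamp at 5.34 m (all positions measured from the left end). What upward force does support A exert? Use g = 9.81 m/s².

Take moments about support B.
Speaker: 3.8 × 9.81 = 37.28 N down at 1.1 m → arm 6.31 m, τ = 37.28 × 6.31 = 235.2 N·m counterclockwise.
Lamp: 5.73 × 9.81 = 56.21 N down at 5.34 m → arm 2.07 m, τ = 56.21 × 2.07 = 116.4 N·m counterclockwise.
Net load moment about support B = 351.6 N·m counterclockwise.
Reaction R at support A is upward at 1.63 m, arm 5.78 m → moment R × 5.78 clockwise.
Setting net torque to zero: R × 5.78 = 351.6 → R = 60.8 N.

R_A ≈ 60.8 N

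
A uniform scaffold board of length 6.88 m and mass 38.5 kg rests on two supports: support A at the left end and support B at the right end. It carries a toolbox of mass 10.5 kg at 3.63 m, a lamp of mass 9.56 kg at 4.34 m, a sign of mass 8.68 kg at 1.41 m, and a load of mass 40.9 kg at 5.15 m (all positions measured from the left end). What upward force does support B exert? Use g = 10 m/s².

Take moments about support A.
Beam weight: 38.5 × 10 = 385 N down at 3.44 m → arm 3.44 m, τ = 385 × 3.44 = 1324 N·m clockwise.
Toolbox: 10.5 × 10 = 105 N down at 3.63 m → arm 3.63 m, τ = 105 × 3.63 = 381.1 N·m clockwise.
Lamp: 9.56 × 10 = 95.6 N down at 4.34 m → arm 4.34 m, τ = 95.6 × 4.34 = 414.9 N·m clockwise.
Sign: 8.68 × 10 = 86.8 N down at 1.41 m → arm 1.41 m, τ = 86.8 × 1.41 = 122.4 N·m clockwise.
Load: 40.9 × 10 = 409 N down at 5.15 m → arm 5.15 m, τ = 409 × 5.15 = 2106 N·m clockwise.
Net load moment about support A = 4348 N·m clockwise.
Reaction R at support B is upward at 6.88 m, arm 6.88 m → moment R × 6.88 counterclockwise.
Στ = 0 ⇒ R × 6.88 = 4348 ⇒ R = 632 N.

R_B ≈ 632 N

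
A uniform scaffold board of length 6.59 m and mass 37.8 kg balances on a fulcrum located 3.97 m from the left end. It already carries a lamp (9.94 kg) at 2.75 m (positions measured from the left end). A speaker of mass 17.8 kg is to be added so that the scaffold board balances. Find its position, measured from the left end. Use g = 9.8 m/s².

x ≈ 6.08 m from the left end

Sum moments about the fulcrum (at 3.97 m from the left end) (the support reaction has zero arm there).
Beam weight: 37.8 × 9.8 = 370.4 N down at 3.295 m → arm 0.675 m, τ = 370.4 × 0.675 = 250 N·m counterclockwise.
Lamp: 9.94 × 9.8 = 97.41 N down at 2.75 m → arm 1.22 m, τ = 97.41 × 1.22 = 118.8 N·m counterclockwise.
Net moment of existing loads = 368.8 N·m counterclockwise.
The speaker weighs 17.8 × 9.8 = 174.4 N and must supply an equal clockwise moment, so its lever arm about the fulcrum is 368.8 / 174.4 = 2.11 m.
That puts it at 3.97 + 2.11 = 6.08 m from the left end.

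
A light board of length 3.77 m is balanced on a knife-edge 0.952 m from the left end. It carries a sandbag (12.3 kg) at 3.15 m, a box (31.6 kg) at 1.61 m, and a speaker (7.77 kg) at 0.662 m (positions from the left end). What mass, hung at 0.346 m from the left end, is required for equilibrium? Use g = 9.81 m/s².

m ≈ 75.2 kg

Choose the knife-edge (at 0.952 m from the left end) as the axis so the support reaction has zero arm there.
Sandbag: 12.3 × 9.81 = 120.7 N down at 3.15 m → arm 2.198 m, τ = 120.7 × 2.198 = 265.3 N·m clockwise.
Box: 31.6 × 9.81 = 310 N down at 1.61 m → arm 0.658 m, τ = 310 × 0.658 = 204 N·m clockwise.
Speaker: 7.77 × 9.81 = 76.22 N down at 0.662 m → arm 0.29 m, τ = 76.22 × 0.29 = 22.1 N·m counterclockwise.
Net moment of known loads = 447.2 N·m clockwise.
An unknown mass m at 0.346 m has arm 0.606 m; its moment is m·g·0.606 counterclockwise.
Balancing moments: m × 9.81 × 0.606 = 447.2, giving m = 447.2 / (9.81 × 0.606) = 75.2 kg.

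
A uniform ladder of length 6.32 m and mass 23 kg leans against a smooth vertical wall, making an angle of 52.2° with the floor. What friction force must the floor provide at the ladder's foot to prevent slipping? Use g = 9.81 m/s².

f ≈ 87.5 N

About the foot of the ladder:
Ladder weight 23×9.81 = 225.6 N acts at 3.16 m along the ladder; its horizontal arm is 3.16·cos52.2° = 1.937 m → τ = 437 N·m clockwise.
Wall normal N acts horizontally at the top; its moment arm is the height L sinθ = 6.32·sin52.2° = 4.994 m, counterclockwise.
Στ = 0 ⇒ N × 4.994 = 437 ⇒ N = 87.5 N.
ΣFx = 0: friction at the foot balances the wall's push, so f = N_wall = 87.5 N.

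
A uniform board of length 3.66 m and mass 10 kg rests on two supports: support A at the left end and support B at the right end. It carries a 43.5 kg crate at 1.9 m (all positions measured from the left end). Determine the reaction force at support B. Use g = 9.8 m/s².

R_B ≈ 270 N

Choose support A as the axis so its reaction then has zero moment arm.
Beam weight: 10 × 9.8 = 98 N down at 1.83 m → arm 1.83 m, τ = 98 × 1.83 = 179.3 N·m clockwise.
Crate: 43.5 × 9.8 = 426.3 N down at 1.9 m → arm 1.9 m, τ = 426.3 × 1.9 = 810 N·m clockwise.
Net load moment about support A = 989.3 N·m clockwise.
Reaction R at support B is upward at 3.66 m, arm 3.66 m → moment R × 3.66 counterclockwise.
For rotational equilibrium, R × 3.66 = 989.3, so R = 270 N.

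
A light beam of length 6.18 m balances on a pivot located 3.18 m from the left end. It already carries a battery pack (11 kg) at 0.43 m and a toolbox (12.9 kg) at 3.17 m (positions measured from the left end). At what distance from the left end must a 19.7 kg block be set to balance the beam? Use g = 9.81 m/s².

x ≈ 4.72 m from the left end

About the pivot (at 3.18 m from the left end):
Battery pack: 11 × 9.81 = 107.9 N down at 0.43 m → arm 2.75 m, τ = 107.9 × 2.75 = 296.7 N·m counterclockwise.
Toolbox: 12.9 × 9.81 = 126.5 N down at 3.17 m → arm 0.01 m, τ = 126.5 × 0.01 = 1.265 N·m counterclockwise.
Net moment of existing loads = 298 N·m counterclockwise.
The block weighs 19.7 × 9.81 = 193.3 N and must supply an equal clockwise moment, so its lever arm about the pivot is 298 / 193.3 = 1.54 m.
That puts it at 3.18 + 1.54 = 4.72 m from the left end.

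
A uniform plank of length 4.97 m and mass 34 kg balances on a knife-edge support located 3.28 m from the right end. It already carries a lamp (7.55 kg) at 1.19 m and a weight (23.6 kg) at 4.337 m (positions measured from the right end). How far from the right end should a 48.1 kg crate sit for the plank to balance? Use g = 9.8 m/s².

x ≈ 3.65 m from the right end

Taking torques about the knife-edge support (at 3.28 m from the right end):
Beam weight: 34 × 9.8 = 333.2 N down at 2.485 m → arm 0.795 m, τ = 333.2 × 0.795 = 264.9 N·m clockwise.
Lamp: 7.55 × 9.8 = 73.99 N down at 1.19 m → arm 2.09 m, τ = 73.99 × 2.09 = 154.6 N·m clockwise.
Weight: 23.6 × 9.8 = 231.3 N down at 4.337 m → arm 1.057 m, τ = 231.3 × 1.057 = 244.5 N·m counterclockwise.
Net moment of existing loads = 175 N·m clockwise.
The crate weighs 48.1 × 9.8 = 471.4 N and must supply an equal counterclockwise moment, so its lever arm about the knife-edge support is 175 / 471.4 = 0.371 m.
That puts it at 3.28 + 0.371 = 3.65 m from the right end.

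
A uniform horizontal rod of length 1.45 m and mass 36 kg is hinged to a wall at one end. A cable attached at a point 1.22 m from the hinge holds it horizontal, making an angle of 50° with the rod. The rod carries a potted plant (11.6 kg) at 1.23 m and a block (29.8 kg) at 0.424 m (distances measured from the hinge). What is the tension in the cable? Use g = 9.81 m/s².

Taking torques about the hinge:
Beam weight: 36 × 9.81 = 353.2 N down at 0.725 m → arm 0.725 m, τ = 353.2 × 0.725 = 256.1 N·m clockwise.
Potted plant: 11.6 × 9.81 = 113.8 N down at 1.23 m → arm 1.23 m, τ = 113.8 × 1.23 = 140 N·m clockwise.
Block: 29.8 × 9.81 = 292.3 N down at 0.424 m → arm 0.424 m, τ = 292.3 × 0.424 = 123.9 N·m clockwise.
Total clockwise load moment = 520 N·m.
The cable tension T acts at 1.22 m; only its component perpendicular to the rod, T sinθ, produces torque. sin 50° = 0.766.
Setting net torque to zero: T × 1.22 × 0.766 = 520 → T = 520 / 0.9345 = 556 N.

T ≈ 556 N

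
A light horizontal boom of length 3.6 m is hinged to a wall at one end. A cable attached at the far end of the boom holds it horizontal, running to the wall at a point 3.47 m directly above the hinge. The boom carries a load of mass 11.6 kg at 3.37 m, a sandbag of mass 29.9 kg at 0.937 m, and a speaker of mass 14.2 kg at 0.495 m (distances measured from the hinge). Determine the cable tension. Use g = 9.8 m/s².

T ≈ 291 N

About the hinge:
Load: 11.6 × 9.8 = 113.7 N down at 3.37 m → arm 3.37 m, τ = 113.7 × 3.37 = 383.2 N·m clockwise.
Sandbag: 29.9 × 9.8 = 293 N down at 0.937 m → arm 0.937 m, τ = 293 × 0.937 = 274.5 N·m clockwise.
Speaker: 14.2 × 9.8 = 139.2 N down at 0.495 m → arm 0.495 m, τ = 139.2 × 0.495 = 68.9 N·m clockwise.
Total clockwise load moment = 726.6 N·m.
The cable tension T acts at 3.6 m; only its component perpendicular to the boom, T sinθ, produces torque. sinθ = h/√(h²+d²) = 3.47/√(3.47²+3.6²) = 0.694.
For rotational equilibrium, T × 3.6 × 0.694 = 726.6, so T = 726.6 / 2.498 = 291 N.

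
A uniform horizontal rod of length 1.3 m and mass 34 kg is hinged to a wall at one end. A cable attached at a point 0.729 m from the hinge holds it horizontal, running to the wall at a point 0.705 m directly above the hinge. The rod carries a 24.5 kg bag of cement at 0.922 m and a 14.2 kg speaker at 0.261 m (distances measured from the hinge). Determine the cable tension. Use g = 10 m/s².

T ≈ 955 N

Choose the hinge as the axis so the unknown hinge reaction has zero arm there.
Beam weight: 34 × 10 = 340 N down at 0.65 m → arm 0.65 m, τ = 340 × 0.65 = 221 N·m clockwise.
Bag of cement: 24.5 × 10 = 245 N down at 0.922 m → arm 0.922 m, τ = 245 × 0.922 = 225.9 N·m clockwise.
Speaker: 14.2 × 10 = 142 N down at 0.261 m → arm 0.261 m, τ = 142 × 0.261 = 37.06 N·m clockwise.
Total clockwise load moment = 484 N·m.
The cable tension T acts at 0.729 m; only its component perpendicular to the rod, T sinθ, produces torque. sinθ = h/√(h²+d²) = 0.705/√(0.705²+0.729²) = 0.6952.
Στ = 0 ⇒ T × 0.729 × 0.6952 = 484 ⇒ T = 484 / 0.5068 = 955 N.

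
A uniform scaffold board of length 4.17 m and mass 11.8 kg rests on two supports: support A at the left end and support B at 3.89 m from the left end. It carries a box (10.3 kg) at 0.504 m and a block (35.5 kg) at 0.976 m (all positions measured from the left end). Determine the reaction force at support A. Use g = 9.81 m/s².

About support B:
Beam weight: 11.8 × 9.81 = 115.8 N down at 2.085 m → arm 1.805 m, τ = 115.8 × 1.805 = 209 N·m counterclockwise.
Box: 10.3 × 9.81 = 101 N down at 0.504 m → arm 3.386 m, τ = 101 × 3.386 = 342 N·m counterclockwise.
Block: 35.5 × 9.81 = 348.3 N down at 0.976 m → arm 2.914 m, τ = 348.3 × 2.914 = 1015 N·m counterclockwise.
Net load moment about support B = 1566 N·m counterclockwise.
Reaction R at support A is upward at 0 m, arm 3.89 m → moment R × 3.89 clockwise.
Setting net torque to zero: R × 3.89 = 1566 → R = 403 N.

R_A ≈ 403 N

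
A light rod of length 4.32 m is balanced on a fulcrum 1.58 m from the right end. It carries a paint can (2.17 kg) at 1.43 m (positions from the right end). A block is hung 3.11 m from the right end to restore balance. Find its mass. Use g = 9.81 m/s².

Sum moments about the fulcrum (at 1.58 m from the right end) (the support reaction has zero arm there).
Paint can: 2.17 × 9.81 = 21.29 N down at 1.43 m → arm 0.15 m, τ = 21.29 × 0.15 = 3.193 N·m clockwise.
Net moment of known loads = 3.193 N·m clockwise.
An unknown mass m at 3.11 m has arm 1.53 m; its moment is m·g·1.53 counterclockwise.
Balancing moments: m × 9.81 × 1.53 = 3.193, giving m = 3.193 / (9.81 × 1.53) = 0.213 kg.

m ≈ 0.213 kg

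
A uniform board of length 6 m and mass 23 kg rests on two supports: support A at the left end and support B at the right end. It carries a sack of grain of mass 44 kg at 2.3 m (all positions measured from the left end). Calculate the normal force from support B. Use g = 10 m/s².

Take moments about support A.
Beam weight: 23 × 10 = 230 N down at 3 m → arm 3 m, τ = 230 × 3 = 690 N·m clockwise.
Sack of grain: 44 × 10 = 440 N down at 2.3 m → arm 2.3 m, τ = 440 × 2.3 = 1012 N·m clockwise.
Net load moment about support A = 1702 N·m clockwise.
Reaction R at support B is upward at 6 m, arm 6 m → moment R × 6 counterclockwise.
Στ = 0 ⇒ R × 6 = 1702 ⇒ R = 284 N.

R_B ≈ 284 N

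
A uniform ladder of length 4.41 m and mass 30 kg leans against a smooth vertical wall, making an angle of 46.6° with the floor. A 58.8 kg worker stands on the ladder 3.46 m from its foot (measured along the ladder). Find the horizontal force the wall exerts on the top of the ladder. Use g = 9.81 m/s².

Take moments about the foot of the ladder.
Ladder weight 30×9.81 = 294.3 N acts at 2.205 m along the ladder; its horizontal arm is 2.205·cos46.6° = 1.515 m → τ = 445.9 N·m clockwise.
Worker: 58.8×9.81 = 576.8 N at 3.46 m → arm 2.377 m → τ = 1371 N·m clockwise.
Wall normal N acts horizontally at the top; its moment arm is the height L sinθ = 4.41·sin46.6° = 3.204 m, counterclockwise.
Balancing moments: N × 3.204 = 1817, giving N = 567 N.

N_wall ≈ 567 N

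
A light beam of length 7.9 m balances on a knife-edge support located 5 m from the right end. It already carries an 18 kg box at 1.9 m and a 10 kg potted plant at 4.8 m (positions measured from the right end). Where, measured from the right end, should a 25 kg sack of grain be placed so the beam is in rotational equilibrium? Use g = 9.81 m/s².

About the knife-edge support (at 5 m from the right end):
Box: 18 × 9.81 = 176.6 N down at 1.9 m → arm 3.1 m, τ = 176.6 × 3.1 = 547.5 N·m clockwise.
Potted plant: 10 × 9.81 = 98.1 N down at 4.8 m → arm 0.2 m, τ = 98.1 × 0.2 = 19.62 N·m clockwise.
Net moment of existing loads = 567.1 N·m clockwise.
The sack of grain weighs 25 × 9.81 = 245.2 N and must supply an equal counterclockwise moment, so its lever arm about the knife-edge support is 567.1 / 245.2 = 2.31 m.
That puts it at 5 + 2.31 = 7.31 m from the right end.

x ≈ 7.31 m from the right end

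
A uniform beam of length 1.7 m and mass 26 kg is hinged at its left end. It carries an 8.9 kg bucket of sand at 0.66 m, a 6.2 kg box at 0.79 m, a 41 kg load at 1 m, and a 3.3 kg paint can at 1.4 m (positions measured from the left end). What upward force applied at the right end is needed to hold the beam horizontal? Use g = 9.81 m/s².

F ≈ 453 N

Take moments about the left end.
Beam weight: 26 × 9.81 = 255.1 N down at 0.85 m → arm 0.85 m, τ = 255.1 × 0.85 = 216.8 N·m clockwise.
Bucket of sand: 8.9 × 9.81 = 87.31 N down at 0.66 m → arm 0.66 m, τ = 87.31 × 0.66 = 57.62 N·m clockwise.
Box: 6.2 × 9.81 = 60.82 N down at 0.79 m → arm 0.79 m, τ = 60.82 × 0.79 = 48.05 N·m clockwise.
Load: 41 × 9.81 = 402.2 N down at 1 m → arm 1 m, τ = 402.2 × 1 = 402.2 N·m clockwise.
Paint can: 3.3 × 9.81 = 32.37 N down at 1.4 m → arm 1.4 m, τ = 32.37 × 1.4 = 45.32 N·m clockwise.
Net moment of the loads = 770 N·m clockwise.
The upward force F acts at the right end, arm 1.7 m, giving F × 1.7 counterclockwise.
Balancing moments: F × 1.7 = 770, giving F = 770 / 1.7 = 453 N.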